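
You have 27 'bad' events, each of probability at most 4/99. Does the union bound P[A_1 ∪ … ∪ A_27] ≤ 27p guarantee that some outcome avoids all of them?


Union bound: P[∪_{i=1}^{27} A_i] ≤ Σ_i P[A_i] ≤ 27·p = 27·(4/99) = 12/11.
Numerically: 12/11 ≈ 1.0909.
Is 12/11 < 1? NO.
Since the bound 12/11 is ≥ 1, the union bound is uninformative here; it does NOT by itself certify existence.

27·p = 12/11 ≈ 1.0909; existence NOT certified by the union bound.


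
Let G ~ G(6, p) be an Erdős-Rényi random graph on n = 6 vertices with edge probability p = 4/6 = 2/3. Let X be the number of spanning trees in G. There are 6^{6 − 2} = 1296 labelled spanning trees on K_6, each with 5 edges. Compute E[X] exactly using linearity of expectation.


K_6 has 6^{6 − 2} = 1296 labelled spanning trees.
For each such spanning tree H, let X_H = 1 if all 5 edges of H are present in G. Then P[X_H = 1] = p^{5} = (2/3)^{5} = 32/243.
By linearity: E[X] = Σ_H E[X_H] = 1296 · p^{5} = 1296 · 32/243 = 512/3.
Numerically: E[X] ≈ 171.

E[X] = 1296 · (2/3)^{5} = 512/3 ≈ 171.


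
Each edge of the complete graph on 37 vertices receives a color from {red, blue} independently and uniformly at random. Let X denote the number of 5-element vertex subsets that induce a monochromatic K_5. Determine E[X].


Let X = Σ_S X_S over the C(37, 5) = 435897 subsets S of size 5, where X_S = 1 if the K_5 on S is monochromatic.
For a fixed S, the K_5 on S has C(5, 2) = 10 edges. P[all 10 edges red] = (1/2)^10, and likewise for blue, so P[monochromatic] = 2·(1/2)^10 = 2^{1 − 10} = 1/512.
Summing: E[X] = C(37, 5) · 2^{1 − 10} = 435897 · 1/512 = 435897/512.
Numerically: E[X] ≈ 851.361328.

E[X] = C(37,5)·2^(1−C(5,2)) = 435897/512 ≈ 851.361328.


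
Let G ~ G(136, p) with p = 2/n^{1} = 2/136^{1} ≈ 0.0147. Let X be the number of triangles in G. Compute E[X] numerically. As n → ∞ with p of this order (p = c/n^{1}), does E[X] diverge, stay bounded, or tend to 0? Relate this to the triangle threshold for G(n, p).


Number of potential triangles: C(136, 3) = 410040.
Each occurs with probability p³ ≈ (0.0147)³ ≈ 3.18034e-06.
By linearity: E[X] = C(136, 3)·p³ ≈ 410040 · 3.18034e-06 ≈ 1.304.
Here α = 1, so p = 2/n is exactly at the triangle threshold p ~ 1/n. Asymptotically E[X] → c³/6 = 2³/6 = 4/3 ≈ 1.333, a bounded constant. In this regime the triangle count is asymptotically Poisson(c³/6).

E[X] ≈ 1.304; in regime p = Θ(1/n^{1}) E[X] stays bounded (at the triangle threshold p ~ 1/n).


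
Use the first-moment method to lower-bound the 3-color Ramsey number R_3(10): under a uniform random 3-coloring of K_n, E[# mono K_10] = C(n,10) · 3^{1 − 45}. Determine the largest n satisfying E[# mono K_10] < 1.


We need C(n, 10) · 3^{1 − 45} < 1, i.e. C(n, 10) < 3^{45 − 1} = 984770902183611232881.
Check values of n near the boundary:
  n = 569: C(569, 10) = 905357721286137524328; 905357721286137524328 < 984770902183611232881? YES
  n = 570: C(570, 10) = 921524823451961408691; 921524823451961408691 < 984770902183611232881? YES
  n = 571: C(571, 10) = 937951290893172842001; 937951290893172842001 < 984770902183611232881? YES
  n = 572: C(572, 10) = 954640815642161682606; 954640815642161682606 < 984770902183611232881? YES
  n = 573: C(573, 10) = 971597135635805762226; 971597135635805762226 < 984770902183611232881? YES
  n = 574: C(574, 10) = 988824035203816502691; 988824035203816502691 < 984770902183611232881? NO
  n = 575: C(575, 10) = 1006325345561406175305; 1006325345561406175305 < 984770902183611232881? NO
The largest n with C(n, 10) < 984770902183611232881 is n = 573 (where E[X] = 35985079097622435638/36472996377170786403 ≈ 0.9866225). Hence R_3(10) > 573, i.e. R_3(10) ≥ 574.

Largest n = 573; hence R_3(10) > 573.


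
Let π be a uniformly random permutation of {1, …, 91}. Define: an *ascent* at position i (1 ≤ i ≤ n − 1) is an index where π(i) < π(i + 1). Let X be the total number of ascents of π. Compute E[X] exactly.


Write X = Σ X_I over i = 1, …, 90, with X_I the indicator of one ascent.
There are 90 indicators.
For each fixed i, the pair (π(i), π(i+1)) is a uniformly random ordered pair of distinct values from {1, …, 91}; by symmetry P[π(i) < π(i+1)] = 1/2.
By linearity: E[X] = 90 · (1/2) = (91 − 1) · (1/2) = 45 ≈ 45.0000.

E[X] = 45 = 45.0000.


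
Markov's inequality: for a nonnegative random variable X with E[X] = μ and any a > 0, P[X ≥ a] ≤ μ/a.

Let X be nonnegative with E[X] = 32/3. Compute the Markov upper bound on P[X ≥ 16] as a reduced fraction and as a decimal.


μ = E[X] = 32/3, a = 16.
Markov: P[X ≥ 16] ≤ μ/a = (32/3)/16 = 2/3.
Numerically: ≈ 0.666667.
(Since a = 16 > μ = 10.666667, the bound 2/3 is < 1 and informative.)

P[X ≥ 16] ≤ 2/3 ≈ 0.666667.


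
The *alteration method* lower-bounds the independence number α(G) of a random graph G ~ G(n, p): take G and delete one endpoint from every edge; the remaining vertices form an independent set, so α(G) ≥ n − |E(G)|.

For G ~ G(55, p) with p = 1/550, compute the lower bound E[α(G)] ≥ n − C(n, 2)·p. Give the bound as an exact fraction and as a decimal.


E[|E(G)|] = C(55, 2)·p = 1485 · (1/550) = 27/10.
E[α(G)] ≥ n − E[|E(G)|] = 55 − 27/10 = 523/10.
Numerically: ≈ 52.30000.
(This is only a lower bound; the true E[α(G)] may be larger.)

E[α(G)] ≥ 523/10 ≈ 52.30000.


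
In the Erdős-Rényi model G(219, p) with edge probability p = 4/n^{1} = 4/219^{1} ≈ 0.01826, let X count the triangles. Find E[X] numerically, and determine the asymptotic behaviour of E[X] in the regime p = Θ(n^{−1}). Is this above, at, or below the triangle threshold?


Number of potential triangles: C(219, 3) = 1726669.
Each occurs with probability p³ ≈ (0.01826)³ ≈ 6.093231e-06.
By linearity: E[X] = C(219, 3)·p³ ≈ 1726669 · 6.093231e-06 ≈ 10.5210.
Here α = 1, so p = 4/n is exactly at the triangle threshold p ~ 1/n. Asymptotically E[X] → c³/6 = 4³/6 = 32/3 ≈ 10.6667, a bounded constant. In this regime the triangle count is asymptotically Poisson(c³/6).

E[X] ≈ 10.5210; in regime p = Θ(1/n^{1}) E[X] stays bounded (at the triangle threshold p ~ 1/n).


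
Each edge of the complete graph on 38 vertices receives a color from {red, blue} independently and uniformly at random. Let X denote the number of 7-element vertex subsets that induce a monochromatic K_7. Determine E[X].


Let X = Σ_S X_S over the C(38, 7) = 12620256 subsets S of size 7, where X_S = 1 if the K_7 on S is monochromatic.
For a fixed S, the K_7 on S has C(7, 2) = 21 edges. P[all 21 edges red] = (1/2)^21, and likewise for blue, so P[monochromatic] = 2·(1/2)^21 = 2^{1 − 21} = 1/1048576.
By linearity: E[X] = C(38, 7) · 2^{1 − 21} = 12620256 · 1/1048576 = 394383/32768.
Numerically: E[X] ≈ 12.035614.

E[X] = C(38,7)·2^(1−C(7,2)) = 394383/32768 ≈ 12.035614.


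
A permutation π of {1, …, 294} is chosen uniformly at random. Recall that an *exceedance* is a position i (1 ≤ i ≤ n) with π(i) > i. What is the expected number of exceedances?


Write X = Σ_{i=1}^{294} X_i, where X_i = 1_{π(i) > i}.
For each fixed i, π(i) is uniform over {1, …, 294} (marginal of a uniform permutation), so P[π(i) > i] = (n − i)/n. Summing: Σ_{i=1}^{294} (n − i)/n = (0 + 1 + … + 293)/294 = 294(294 − 1)/(2·294) = (294 − 1)/2.
Hence E[X] = Σ_{i=1}^{294} (294 − i)/294 = 293/2 ≈ 146.50000.

E[X] = 293/2 = 146.50000.


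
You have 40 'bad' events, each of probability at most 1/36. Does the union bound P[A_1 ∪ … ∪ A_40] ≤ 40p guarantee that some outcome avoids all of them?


Union bound: P[∪_{i=1}^{40} A_i] ≤ Σ_i P[A_i] ≤ 40·p = 40·(1/36) = 10/9.
Numerically: 10/9 ≈ 1.1111111.
Is 10/9 < 1? NO.
Since the bound 10/9 is ≥ 1, the union bound is uninformative here; it does NOT by itself certify existence.

40·p = 10/9 ≈ 1.1111111; existence NOT certified by the union bound.


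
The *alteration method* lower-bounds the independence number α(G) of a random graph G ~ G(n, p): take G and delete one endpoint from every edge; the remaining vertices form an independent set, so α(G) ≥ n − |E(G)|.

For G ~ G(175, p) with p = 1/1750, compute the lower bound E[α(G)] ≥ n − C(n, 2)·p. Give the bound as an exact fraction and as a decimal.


E[|E(G)|] = C(175, 2)·p = 15225 · (1/1750) = 87/10.
E[α(G)] ≥ n − E[|E(G)|] = 175 − 87/10 = 1663/10.
Numerically: ≈ 166.3000.
(This is only a lower bound; the true E[α(G)] may be larger.)

E[α(G)] ≥ 1663/10 ≈ 166.3000.


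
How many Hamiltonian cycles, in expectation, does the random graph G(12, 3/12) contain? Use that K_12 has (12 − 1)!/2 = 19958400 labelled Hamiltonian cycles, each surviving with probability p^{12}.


K_12 has (12 − 1)!/2 = 19958400 labelled Hamiltonian cycles.
For each such Hamiltonian cycle H, let X_H = 1 if all 12 edges of H are present in G. Then P[X_H = 1] = p^{12} = (1/4)^{12} = 1/16777216.
By linearity of expectation: E[X] = Σ_H E[X_H] = 19958400 · p^{12} = 19958400 · 1/16777216 = 155925/131072.
Numerically: E[X] ≈ 1.18961.

E[X] = 19958400 · (1/4)^{12} = 155925/131072 ≈ 1.18961.


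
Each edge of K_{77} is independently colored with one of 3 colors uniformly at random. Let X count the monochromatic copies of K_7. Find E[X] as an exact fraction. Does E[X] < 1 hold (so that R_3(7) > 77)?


E[X] = C(77, 7) · 3^{1 − 21} = 2404808340 · 3^{−20} = 2404808340/3486784401.
As a reduced fraction: E[X] = 801602780/1162261467 ≈ 0.690.
Is E[X] < 1? YES.
Since E[X] < 1, there exists a 3-coloring of K_{77} with no monochromatic K_7; hence R_3(7) > 77.

E[X] = 801602780/1162261467 ≈ 0.690; E[X] < 1, so R_3(7) > 77.


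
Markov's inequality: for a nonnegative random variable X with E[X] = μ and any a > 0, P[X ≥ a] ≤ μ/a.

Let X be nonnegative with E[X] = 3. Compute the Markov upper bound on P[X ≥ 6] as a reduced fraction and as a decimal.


μ = E[X] = 3, a = 6.
Markov: P[X ≥ 6] ≤ μ/a = (3)/6 = 1/2.
Numerically: ≈ 0.500000.
(Since a = 6 > μ = 3.000000, the bound 1/2 is < 1 and informative.)

P[X ≥ 6] ≤ 1/2 ≈ 0.500000.


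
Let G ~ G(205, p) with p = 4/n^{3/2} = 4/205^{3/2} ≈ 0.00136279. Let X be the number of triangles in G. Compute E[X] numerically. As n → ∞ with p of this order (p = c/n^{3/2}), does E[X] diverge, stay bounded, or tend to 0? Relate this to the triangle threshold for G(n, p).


Number of potential triangles: C(205, 3) = 1414910.
Each occurs with probability p³ ≈ (0.00136279)³ ≈ 2.53097351e-09.
By linearity: E[X] = C(205, 3)·p³ ≈ 1414910 · 2.53097351e-09 ≈ 0.003581.
Since α = 3/2 > 1, p = c/n^{3/2} = o(1/n) is below the triangle threshold p ~ 1/n. Asymptotically E[X] ~ (c³/6)·n^{3(1−α)} = (4³/6)·n^{-1.5} → 0, so by Markov's inequality G has no triangles w.h.p.

E[X] ≈ 0.003581; in regime p = Θ(1/n^{3/2}) E[X] tends to 0 (below the triangle threshold p ~ 1/n).


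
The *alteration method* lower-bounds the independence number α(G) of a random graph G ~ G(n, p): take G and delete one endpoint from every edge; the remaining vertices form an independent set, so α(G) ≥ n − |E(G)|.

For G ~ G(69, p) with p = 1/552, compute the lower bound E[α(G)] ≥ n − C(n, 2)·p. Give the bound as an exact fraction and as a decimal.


E[|E(G)|] = C(69, 2)·p = 2346 · (1/552) = 17/4.
E[α(G)] ≥ n − E[|E(G)|] = 69 − 17/4 = 259/4.
Numerically: ≈ 64.75000.
(This is only a lower bound; the true E[α(G)] may be larger.)

E[α(G)] ≥ 259/4 ≈ 64.75000.


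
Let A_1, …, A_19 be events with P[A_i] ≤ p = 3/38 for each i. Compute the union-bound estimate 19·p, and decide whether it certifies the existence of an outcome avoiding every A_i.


Union bound: P[∪_{i=1}^{19} A_i] ≤ Σ_i P[A_i] ≤ 19·p = 19·(3/38) = 3/2.
Numerically: 3/2 ≈ 1.5000.
Is 3/2 < 1? NO.
Since the bound 3/2 is ≥ 1, the union bound is uninformative here; it does NOT by itself certify existence.

19·p = 3/2 ≈ 1.5000; existence NOT certified by the union bound.


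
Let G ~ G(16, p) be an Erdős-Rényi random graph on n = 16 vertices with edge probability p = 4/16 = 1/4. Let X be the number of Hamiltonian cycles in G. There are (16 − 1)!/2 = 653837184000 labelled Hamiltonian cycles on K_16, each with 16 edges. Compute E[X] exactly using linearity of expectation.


K_16 has (16 − 1)!/2 = 653837184000 labelled Hamiltonian cycles.
For each such Hamiltonian cycle H, let X_H = 1 if all 16 edges of H are present in G. Then P[X_H = 1] = p^{16} = (1/4)^{16} = 1/4294967296.
By linearity: E[X] = Σ_H E[X_H] = 653837184000 · p^{16} = 653837184000 · 1/4294967296 = 638512875/4194304.
Numerically: E[X] ≈ 152.2.

E[X] = 653837184000 · (1/4)^{16} = 638512875/4194304 ≈ 152.2.


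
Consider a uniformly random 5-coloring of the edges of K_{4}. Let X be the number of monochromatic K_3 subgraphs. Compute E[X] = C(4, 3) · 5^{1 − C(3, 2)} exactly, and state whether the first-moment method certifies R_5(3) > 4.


E[X] = C(4, 3) · 5^{1 − 3} = 4 · 5^{−2} = 4/25.
As a reduced fraction: E[X] = 4/25 ≈ 0.160.
Is E[X] < 1? YES.
Since E[X] < 1, there exists a 5-coloring of K_{4} with no monochromatic K_3; hence R_5(3) > 4.

E[X] = 4/25 ≈ 0.160; E[X] < 1, so R_5(3) > 4.


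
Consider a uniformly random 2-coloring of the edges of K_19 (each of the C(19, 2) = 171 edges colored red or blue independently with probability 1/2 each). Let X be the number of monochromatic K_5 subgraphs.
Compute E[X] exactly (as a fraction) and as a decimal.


Let X = Σ_S X_S over the C(19, 5) = 11628 subsets S of size 5, where X_S = 1 if the K_5 on S is monochromatic.
For a fixed S, the K_5 on S has C(5, 2) = 10 edges. P[all 10 edges red] = (1/2)^10, and likewise for blue, so P[monochromatic] = 2·(1/2)^10 = 2^{1 − 10} = 1/512.
By linearity of expectation: E[X] = C(19, 5) · 2^{1 − 10} = 11628 · 1/512 = 2907/128.
Numerically: E[X] ≈ 22.710938.

E[X] = C(19,5)·2^(1−C(5,2)) = 2907/128 ≈ 22.710938.


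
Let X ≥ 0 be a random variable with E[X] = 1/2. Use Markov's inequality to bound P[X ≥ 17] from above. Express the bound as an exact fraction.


μ = E[X] = 1/2, a = 17.
Markov: P[X ≥ 17] ≤ μ/a = (1/2)/17 = 1/34.
Numerically: ≈ 0.029.
(Since a = 17 > μ = 0.500, the bound 1/34 is < 1 and informative.)

P[X ≥ 17] ≤ 1/34 ≈ 0.029.


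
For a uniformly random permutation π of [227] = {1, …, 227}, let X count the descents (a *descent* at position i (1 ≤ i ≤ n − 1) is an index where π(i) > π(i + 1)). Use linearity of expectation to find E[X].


Write X = Σ X_I over i = 1, …, 226, with X_I the indicator of one descent.
There are 226 indicators.
For each fixed i, the pair (π(i), π(i+1)) is a uniformly random ordered pair of distinct values from {1, …, 227}; by symmetry P[π(i) > π(i+1)] = 1/2.
By linearity: E[X] = 226 · (1/2) = (227 − 1) · (1/2) = 113 ≈ 113.0000.

E[X] = 113 = 113.0000.


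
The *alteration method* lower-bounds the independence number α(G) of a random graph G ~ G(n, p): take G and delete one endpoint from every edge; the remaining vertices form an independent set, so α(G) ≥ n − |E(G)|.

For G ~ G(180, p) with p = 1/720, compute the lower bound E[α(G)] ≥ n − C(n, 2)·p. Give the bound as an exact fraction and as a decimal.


E[|E(G)|] = C(180, 2)·p = 16110 · (1/720) = 179/8.
E[α(G)] ≥ n − E[|E(G)|] = 180 − 179/8 = 1261/8.
Numerically: ≈ 157.625000.
(This is only a lower bound; the true E[α(G)] may be larger.)

E[α(G)] ≥ 1261/8 ≈ 157.625000.


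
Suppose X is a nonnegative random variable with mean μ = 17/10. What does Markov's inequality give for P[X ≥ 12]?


μ = E[X] = 17/10, a = 12.
Markov: P[X ≥ 12] ≤ μ/a = (17/10)/12 = 17/120.
Numerically: ≈ 0.142.
(Since a = 12 > μ = 1.700, the bound 17/120 is < 1 and informative.)

P[X ≥ 12] ≤ 17/120 ≈ 0.142.


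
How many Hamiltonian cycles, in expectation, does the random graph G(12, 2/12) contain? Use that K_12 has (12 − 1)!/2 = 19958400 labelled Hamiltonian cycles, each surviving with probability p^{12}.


K_12 has (12 − 1)!/2 = 19958400 labelled Hamiltonian cycles.
For each such Hamiltonian cycle H, let X_H = 1 if all 12 edges of H are present in G. Then P[X_H = 1] = p^{12} = (1/6)^{12} = 1/2176782336.
By linearity: E[X] = Σ_H E[X_H] = 19958400 · p^{12} = 19958400 · 1/2176782336 = 1925/209952.
Numerically: E[X] ≈ 0.00917.

E[X] = 19958400 · (1/6)^{12} = 1925/209952 ≈ 0.00917.


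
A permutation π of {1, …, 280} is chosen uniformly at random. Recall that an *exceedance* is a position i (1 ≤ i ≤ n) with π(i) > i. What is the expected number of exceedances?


Write X = Σ_{i=1}^{280} X_i, where X_i = 1_{π(i) > i}.
For each fixed i, π(i) is uniform over {1, …, 280} (marginal of a uniform permutation), so P[π(i) > i] = (n − i)/n. Summing: Σ_{i=1}^{280} (n − i)/n = (0 + 1 + … + 279)/280 = 280(280 − 1)/(2·280) = (280 − 1)/2.
Hence E[X] = Σ_{i=1}^{280} (280 − i)/280 = 279/2 ≈ 139.500.

E[X] = 279/2 = 139.500.


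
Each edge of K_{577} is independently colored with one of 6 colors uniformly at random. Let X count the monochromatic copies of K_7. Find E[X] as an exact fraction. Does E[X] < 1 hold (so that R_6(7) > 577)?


E[X] = C(577, 7) · 6^{1 − 21} = 4073186129881440 · 6^{−20} = 4073186129881440/3656158440062976.
As a reduced fraction: E[X] = 42429022186265/38084983750656 ≈ 1.1141.
Is E[X] < 1? NO.
Since E[X] ≥ 1, the first-moment bound is inconclusive at n = 577; it does NOT by itself certify R_6(7) > 577.

E[X] = 42429022186265/38084983750656 ≈ 1.1141; E[X] ≥ 1; first-moment method inconclusive here.


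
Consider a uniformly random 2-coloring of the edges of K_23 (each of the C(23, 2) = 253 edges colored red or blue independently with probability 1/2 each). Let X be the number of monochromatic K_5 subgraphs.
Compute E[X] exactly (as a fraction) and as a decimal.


Let X = Σ_S X_S over the C(23, 5) = 33649 subsets S of size 5, where X_S = 1 if the K_5 on S is monochromatic.
For a fixed S, the K_5 on S has C(5, 2) = 10 edges. P[all 10 edges red] = (1/2)^10, and likewise for blue, so P[monochromatic] = 2·(1/2)^10 = 2^{1 − 10} = 1/512.
By linearity: E[X] = C(23, 5) · 2^{1 − 10} = 33649 · 1/512 = 33649/512.
Numerically: E[X] ≈ 65.721.

E[X] = C(23,5)·2^(1−C(5,2)) = 33649/512 ≈ 65.721.


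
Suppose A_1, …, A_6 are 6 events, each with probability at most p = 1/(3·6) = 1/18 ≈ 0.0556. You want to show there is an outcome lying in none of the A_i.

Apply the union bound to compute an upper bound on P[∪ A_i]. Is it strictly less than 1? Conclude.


Union bound: P[∪_{i=1}^{6} A_i] ≤ Σ_i P[A_i] ≤ 6·p = 6·(1/18) = 1/3.
Numerically: 1/3 ≈ 0.3333.
Is 1/3 < 1? YES.
Since P[∪ A_i] ≤ 1/3 < 1, the complement has P[∩ A_i^c] ≥ 1 − 1/3 = 2/3 > 0, so some outcome avoids every A_i.

6·p = 1/3 ≈ 0.3333; existence CERTIFIED by the union bound.


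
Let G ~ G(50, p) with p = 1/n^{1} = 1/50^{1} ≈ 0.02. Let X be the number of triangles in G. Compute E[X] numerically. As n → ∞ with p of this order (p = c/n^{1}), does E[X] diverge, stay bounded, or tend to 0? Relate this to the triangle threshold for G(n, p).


Number of potential triangles: C(50, 3) = 19600.
Each occurs with probability p³ ≈ (0.02)³ ≈ 8.0000000e-06.
By linearity: E[X] = C(50, 3)·p³ ≈ 19600 · 8.0000000e-06 ≈ 0.15680.
Here α = 1, so p = 1/n is exactly at the triangle threshold p ~ 1/n. Asymptotically E[X] → c³/6 = 1³/6 = 1/6 ≈ 0.16667, a bounded constant. In this regime the triangle count is asymptotically Poisson(c³/6).

E[X] ≈ 0.15680; in regime p = Θ(1/n^{1}) E[X] stays bounded (at the triangle threshold p ~ 1/n).


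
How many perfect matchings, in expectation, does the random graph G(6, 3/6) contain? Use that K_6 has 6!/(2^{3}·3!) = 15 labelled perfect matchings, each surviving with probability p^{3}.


K_6 has 6!/(2^{3}·3!) = 15 labelled perfect matchings.
For each such perfect matching H, let X_H = 1 if all 3 edges of H are present in G. Then P[X_H = 1] = p^{3} = (1/2)^{3} = 1/8.
By linearity of expectation: E[X] = Σ_H E[X_H] = 15 · p^{3} = 15 · 1/8 = 15/8.
Numerically: E[X] ≈ 1.88.

E[X] = 15 · (1/2)^{3} = 15/8 ≈ 1.88.


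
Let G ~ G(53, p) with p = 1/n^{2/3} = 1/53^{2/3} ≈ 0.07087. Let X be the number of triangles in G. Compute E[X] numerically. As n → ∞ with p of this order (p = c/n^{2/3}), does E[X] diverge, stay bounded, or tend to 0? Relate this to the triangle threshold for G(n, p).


Number of potential triangles: C(53, 3) = 23426.
Each occurs with probability p³ ≈ (0.07087)³ ≈ 3.559986e-04.
By linearity: E[X] = C(53, 3)·p³ ≈ 23426 · 3.559986e-04 ≈ 8.3396.
Since α = 2/3 < 1, p = c/n^{2/3} ≫ 1/n is above the triangle threshold p ~ 1/n. Asymptotically E[X] ~ (c³/6)·n^{3(1−α)} = (1³/6)·n^{1} → ∞; triangles are abundant w.h.p.

E[X] ≈ 8.3396; in regime p = Θ(1/n^{2/3}) E[X] diverges (above the triangle threshold p ~ 1/n).


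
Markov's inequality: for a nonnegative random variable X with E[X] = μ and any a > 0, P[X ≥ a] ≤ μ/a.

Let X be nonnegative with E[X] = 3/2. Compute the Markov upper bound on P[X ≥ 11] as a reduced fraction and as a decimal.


μ = E[X] = 3/2, a = 11.
Markov: P[X ≥ 11] ≤ μ/a = (3/2)/11 = 3/22.
Numerically: ≈ 0.1364.
(Since a = 11 > μ = 1.5000, the bound 3/22 is < 1 and informative.)

P[X ≥ 11] ≤ 3/22 ≈ 0.1364.


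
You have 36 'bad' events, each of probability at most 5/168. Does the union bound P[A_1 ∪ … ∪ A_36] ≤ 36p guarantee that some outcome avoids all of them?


Union bound: P[∪_{i=1}^{36} A_i] ≤ Σ_i P[A_i] ≤ 36·p = 36·(5/168) = 15/14.
Numerically: 15/14 ≈ 1.0714.
Is 15/14 < 1? NO.
Since the bound 15/14 is ≥ 1, the union bound is uninformative here; it does NOT by itself certify existence.

36·p = 15/14 ≈ 1.0714; existence NOT certified by the union bound.


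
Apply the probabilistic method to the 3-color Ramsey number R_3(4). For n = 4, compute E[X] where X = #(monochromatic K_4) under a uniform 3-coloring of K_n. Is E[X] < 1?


E[X] = C(4, 4) · 3^{1 − 6} = 1 · 3^{−5} = 1/243.
As a reduced fraction: E[X] = 1/243 ≈ 0.004115.
Is E[X] < 1? YES.
Since E[X] < 1, there exists a 3-coloring of K_{4} with no monochromatic K_4; hence R_3(4) > 4.

E[X] = 1/243 ≈ 0.004115; E[X] < 1, so R_3(4) > 4.


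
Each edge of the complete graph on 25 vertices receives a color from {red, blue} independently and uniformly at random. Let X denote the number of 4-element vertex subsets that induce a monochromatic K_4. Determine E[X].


Let X = Σ_S X_S over the C(25, 4) = 12650 subsets S of size 4, where X_S = 1 if the K_4 on S is monochromatic.
For a fixed S, the K_4 on S has C(4, 2) = 6 edges. P[all 6 edges red] = (1/2)^6, and likewise for blue, so P[monochromatic] = 2·(1/2)^6 = 2^{1 − 6} = 1/32.
Summing: E[X] = C(25, 4) · 2^{1 − 6} = 12650 · 1/32 = 6325/16.
Numerically: E[X] ≈ 395.31250.

E[X] = C(25,4)·2^(1−C(4,2)) = 6325/16 ≈ 395.31250.


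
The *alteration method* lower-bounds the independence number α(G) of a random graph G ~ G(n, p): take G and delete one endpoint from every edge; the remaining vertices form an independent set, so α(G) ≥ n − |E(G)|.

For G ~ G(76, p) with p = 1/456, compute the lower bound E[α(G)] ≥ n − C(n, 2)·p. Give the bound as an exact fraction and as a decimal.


E[|E(G)|] = C(76, 2)·p = 2850 · (1/456) = 25/4.
E[α(G)] ≥ n − E[|E(G)|] = 76 − 25/4 = 279/4.
Numerically: ≈ 69.750000.
(This is only a lower bound; the true E[α(G)] may be larger.)

E[α(G)] ≥ 279/4 ≈ 69.750000.


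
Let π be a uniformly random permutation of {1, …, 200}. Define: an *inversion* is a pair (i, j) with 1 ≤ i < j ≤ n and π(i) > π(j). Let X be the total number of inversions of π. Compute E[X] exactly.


Write X = Σ X_I over the C(200, 2) = 19900 pairs i < j, with X_I the indicator of one inversion.
There are 19900 indicators.
For each fixed pair i < j, the values π(i) and π(j) are two distinct elements of {1, …, 200} in uniformly random order; by symmetry P[π(i) > π(j)] = 1/2.
By linearity: E[X] = 19900 · (1/2) = C(200, 2) · (1/2) = 19900/2 = 9950 ≈ 9950.000000.

E[X] = 9950 = 9950.000000.


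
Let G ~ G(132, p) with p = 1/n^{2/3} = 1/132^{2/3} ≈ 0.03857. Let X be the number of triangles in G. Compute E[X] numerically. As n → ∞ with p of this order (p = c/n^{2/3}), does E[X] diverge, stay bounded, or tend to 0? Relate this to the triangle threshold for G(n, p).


Number of potential triangles: C(132, 3) = 374660.
Each occurs with probability p³ ≈ (0.03857)³ ≈ 5.739210e-05.
By linearity: E[X] = C(132, 3)·p³ ≈ 374660 · 5.739210e-05 ≈ 21.5025.
Since α = 2/3 < 1, p = c/n^{2/3} ≫ 1/n is above the triangle threshold p ~ 1/n. Asymptotically E[X] ~ (c³/6)·n^{3(1−α)} = (1³/6)·n^{1} → ∞; triangles are abundant w.h.p.

E[X] ≈ 21.5025; in regime p = Θ(1/n^{2/3}) E[X] diverges (above the triangle threshold p ~ 1/n).


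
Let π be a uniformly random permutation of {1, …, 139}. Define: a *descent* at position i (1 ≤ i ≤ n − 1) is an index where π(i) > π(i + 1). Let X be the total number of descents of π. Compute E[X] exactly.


Write X = Σ X_I over i = 1, …, 138, with X_I the indicator of one descent.
There are 138 indicators.
For each fixed i, the pair (π(i), π(i+1)) is a uniformly random ordered pair of distinct values from {1, …, 139}; by symmetry P[π(i) > π(i+1)] = 1/2.
By linearity: E[X] = 138 · (1/2) = (139 − 1) · (1/2) = 69 ≈ 69.000000.

E[X] = 69 = 69.000000.


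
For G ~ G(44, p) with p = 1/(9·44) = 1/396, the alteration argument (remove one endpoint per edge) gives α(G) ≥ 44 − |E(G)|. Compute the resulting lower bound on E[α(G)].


E[|E(G)|] = C(44, 2)·p = 946 · (1/396) = 43/18.
E[α(G)] ≥ n − E[|E(G)|] = 44 − 43/18 = 749/18.
Numerically: ≈ 41.6111.
(This is only a lower bound; the true E[α(G)] may be larger.)

E[α(G)] ≥ 749/18 ≈ 41.6111.


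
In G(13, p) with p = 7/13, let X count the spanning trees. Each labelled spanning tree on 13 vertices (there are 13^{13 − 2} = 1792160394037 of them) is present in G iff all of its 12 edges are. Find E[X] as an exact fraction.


K_13 has 13^{13 − 2} = 1792160394037 labelled spanning trees.
For each such spanning tree H, let X_H = 1 if all 12 edges of H are present in G. Then P[X_H = 1] = p^{12} = (7/13)^{12} = 13841287201/23298085122481.
By linearity: E[X] = Σ_H E[X_H] = 1792160394037 · p^{12} = 1792160394037 · 13841287201/23298085122481 = 13841287201/13.
Numerically: E[X] ≈ 1.06e+09.

E[X] = 1792160394037 · (7/13)^{12} = 13841287201/13 ≈ 1.06e+09.


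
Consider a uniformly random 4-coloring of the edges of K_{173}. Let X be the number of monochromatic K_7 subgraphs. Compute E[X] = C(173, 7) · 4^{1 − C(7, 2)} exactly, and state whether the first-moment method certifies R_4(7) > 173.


E[X] = C(173, 7) · 4^{1 − 21} = 813769676772 · 4^{−20} = 813769676772/1099511627776.
As a reduced fraction: E[X] = 203442419193/274877906944 ≈ 0.740119.
Is E[X] < 1? YES.
Since E[X] < 1, there exists a 4-coloring of K_{173} with no monochromatic K_7; hence R_4(7) > 173.

E[X] = 203442419193/274877906944 ≈ 0.740119; E[X] < 1, so R_4(7) > 173.


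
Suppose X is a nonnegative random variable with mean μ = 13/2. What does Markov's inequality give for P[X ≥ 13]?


μ = E[X] = 13/2, a = 13.
Markov: P[X ≥ 13] ≤ μ/a = (13/2)/13 = 1/2.
Numerically: ≈ 0.50000.
(Since a = 13 > μ = 6.50000, the bound 1/2 is < 1 and informative.)

P[X ≥ 13] ≤ 1/2 ≈ 0.50000.


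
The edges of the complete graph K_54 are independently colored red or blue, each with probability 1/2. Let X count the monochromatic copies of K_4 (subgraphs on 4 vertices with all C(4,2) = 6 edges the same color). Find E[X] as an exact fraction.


Let X = Σ_S X_S over the C(54, 4) = 316251 subsets S of size 4, where X_S = 1 if the K_4 on S is monochromatic.
For a fixed S, the K_4 on S has C(4, 2) = 6 edges. P[all 6 edges red] = (1/2)^6, and likewise for blue, so P[monochromatic] = 2·(1/2)^6 = 2^{1 − 6} = 1/32.
By linearity of expectation: E[X] = C(54, 4) · 2^{1 − 6} = 316251 · 1/32 = 316251/32.
Numerically: E[X] ≈ 9882.843750.

E[X] = C(54,4)·2^(1−C(4,2)) = 316251/32 ≈ 9882.843750.


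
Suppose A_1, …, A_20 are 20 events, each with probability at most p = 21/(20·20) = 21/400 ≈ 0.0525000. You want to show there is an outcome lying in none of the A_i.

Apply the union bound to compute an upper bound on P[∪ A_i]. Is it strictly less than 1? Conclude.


Union bound: P[∪_{i=1}^{20} A_i] ≤ Σ_i P[A_i] ≤ 20·p = 20·(21/400) = 21/20.
Numerically: 21/20 ≈ 1.0500000.
Is 21/20 < 1? NO.
Since the bound 21/20 is ≥ 1, the union bound is uninformative here; it does NOT by itself certify existence.

20·p = 21/20 ≈ 1.0500000; existence NOT certified by the union bound.


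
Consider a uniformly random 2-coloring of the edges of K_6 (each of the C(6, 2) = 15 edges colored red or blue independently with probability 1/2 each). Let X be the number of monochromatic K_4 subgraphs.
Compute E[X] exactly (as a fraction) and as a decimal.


Let X = Σ_S X_S over the C(6, 4) = 15 subsets S of size 4, where X_S = 1 if the K_4 on S is monochromatic.
For a fixed S, the K_4 on S has C(4, 2) = 6 edges. P[all 6 edges red] = (1/2)^6, and likewise for blue, so P[monochromatic] = 2·(1/2)^6 = 2^{1 − 6} = 1/32.
By linearity of expectation: E[X] = C(6, 4) · 2^{1 − 6} = 15 · 1/32 = 15/32.
Numerically: E[X] ≈ 0.468750.

E[X] = C(6,4)·2^(1−C(4,2)) = 15/32 ≈ 0.468750.


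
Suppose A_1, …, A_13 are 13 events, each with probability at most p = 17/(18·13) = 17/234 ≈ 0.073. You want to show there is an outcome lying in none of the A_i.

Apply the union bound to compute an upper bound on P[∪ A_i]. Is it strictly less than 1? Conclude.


Union bound: P[∪_{i=1}^{13} A_i] ≤ Σ_i P[A_i] ≤ 13·p = 13·(17/234) = 17/18.
Numerically: 17/18 ≈ 0.944.
Is 17/18 < 1? YES.
Since P[∪ A_i] ≤ 17/18 < 1, the complement has P[∩ A_i^c] ≥ 1 − 17/18 = 1/18 > 0, so some outcome avoids every A_i.

13·p = 17/18 ≈ 0.944; existence CERTIFIED by the union bound.


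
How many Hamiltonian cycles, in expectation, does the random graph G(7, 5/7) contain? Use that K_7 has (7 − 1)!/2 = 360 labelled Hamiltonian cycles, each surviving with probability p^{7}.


K_7 has (7 − 1)!/2 = 360 labelled Hamiltonian cycles.
For each such Hamiltonian cycle H, let X_H = 1 if all 7 edges of H are present in G. Then P[X_H = 1] = p^{7} = (5/7)^{7} = 78125/823543.
By linearity: E[X] = Σ_H E[X_H] = 360 · p^{7} = 360 · 78125/823543 = 28125000/823543.
Numerically: E[X] ≈ 34.15.

E[X] = 360 · (5/7)^{7} = 28125000/823543 ≈ 34.15.


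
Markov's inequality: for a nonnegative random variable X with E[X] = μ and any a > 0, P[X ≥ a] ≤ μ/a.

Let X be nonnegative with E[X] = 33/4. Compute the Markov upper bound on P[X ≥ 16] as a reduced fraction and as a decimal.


μ = E[X] = 33/4, a = 16.
Markov: P[X ≥ 16] ≤ μ/a = (33/4)/16 = 33/64.
Numerically: ≈ 0.515625.
(Since a = 16 > μ = 8.250000, the bound 33/64 is < 1 and informative.)

P[X ≥ 16] ≤ 33/64 ≈ 0.515625.


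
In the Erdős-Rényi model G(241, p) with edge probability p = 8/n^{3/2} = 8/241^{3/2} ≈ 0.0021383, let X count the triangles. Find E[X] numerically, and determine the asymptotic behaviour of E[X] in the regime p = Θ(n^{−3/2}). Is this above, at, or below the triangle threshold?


Number of potential triangles: C(241, 3) = 2303960.
Each occurs with probability p³ ≈ (0.0021383)³ ≈ 9.7767221e-09.
By linearity: E[X] = C(241, 3)·p³ ≈ 2303960 · 9.7767221e-09 ≈ 0.02253.
Since α = 3/2 > 1, p = c/n^{3/2} = o(1/n) is below the triangle threshold p ~ 1/n. Asymptotically E[X] ~ (c³/6)·n^{3(1−α)} = (8³/6)·n^{-1.5} → 0, so by Markov's inequality G has no triangles w.h.p.

E[X] ≈ 0.02253; in regime p = Θ(1/n^{3/2}) E[X] tends to 0 (below the triangle threshold p ~ 1/n).


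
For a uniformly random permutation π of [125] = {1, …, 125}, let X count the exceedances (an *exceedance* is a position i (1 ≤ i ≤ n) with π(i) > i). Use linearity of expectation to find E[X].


Write X = Σ_{i=1}^{125} X_i, where X_i = 1_{π(i) > i}.
For each fixed i, π(i) is uniform over {1, …, 125} (marginal of a uniform permutation), so P[π(i) > i] = (n − i)/n. Summing: Σ_{i=1}^{125} (n − i)/n = (0 + 1 + … + 124)/125 = 125(125 − 1)/(2·125) = (125 − 1)/2.
Hence E[X] = Σ_{i=1}^{125} (125 − i)/125 = 62 ≈ 62.000000.

E[X] = 62 = 62.000000.


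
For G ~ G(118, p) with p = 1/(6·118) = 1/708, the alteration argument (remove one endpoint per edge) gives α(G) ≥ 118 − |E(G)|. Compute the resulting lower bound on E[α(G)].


E[|E(G)|] = C(118, 2)·p = 6903 · (1/708) = 39/4.
E[α(G)] ≥ n − E[|E(G)|] = 118 − 39/4 = 433/4.
Numerically: ≈ 108.2500.
(This is only a lower bound; the true E[α(G)] may be larger.)

E[α(G)] ≥ 433/4 ≈ 108.2500.


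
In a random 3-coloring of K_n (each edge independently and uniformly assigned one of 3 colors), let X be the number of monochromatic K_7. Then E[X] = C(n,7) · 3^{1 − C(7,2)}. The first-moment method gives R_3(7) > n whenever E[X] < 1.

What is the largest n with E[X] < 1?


We need C(n, 7) · 3^{1 − 21} < 1, i.e. C(n, 7) < 3^{21 − 1} = 3486784401.
Check values of n near the boundary:
  n = 78: C(78, 7) = 2641902120; 2641902120 < 3486784401? YES
  n = 79: C(79, 7) = 2898753715; 2898753715 < 3486784401? YES
  n = 80: C(80, 7) = 3176716400; 3176716400 < 3486784401? YES
  n = 81: C(81, 7) = 3477216600; 3477216600 < 3486784401? YES
  n = 82: C(82, 7) = 3801756816; 3801756816 < 3486784401? NO
  n = 83: C(83, 7) = 4151918628; 4151918628 < 3486784401? NO
The largest n with C(n, 7) < 3486784401 is n = 81 (where E[X] = 42928600/43046721 ≈ 0.997256). Hence R_3(7) > 81, i.e. R_3(7) ≥ 82.

Largest n = 81; hence R_3(7) > 81.


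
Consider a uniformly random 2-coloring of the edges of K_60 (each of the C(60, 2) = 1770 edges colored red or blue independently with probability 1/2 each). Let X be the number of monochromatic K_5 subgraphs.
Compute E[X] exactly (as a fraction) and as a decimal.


Let X = Σ_S X_S over the C(60, 5) = 5461512 subsets S of size 5, where X_S = 1 if the K_5 on S is monochromatic.
For a fixed S, the K_5 on S has C(5, 2) = 10 edges. P[all 10 edges red] = (1/2)^10, and likewise for blue, so P[monochromatic] = 2·(1/2)^10 = 2^{1 − 10} = 1/512.
By linearity: E[X] = C(60, 5) · 2^{1 − 10} = 5461512 · 1/512 = 682689/64.
Numerically: E[X] ≈ 10667.0156.

E[X] = C(60,5)·2^(1−C(5,2)) = 682689/64 ≈ 10667.0156.


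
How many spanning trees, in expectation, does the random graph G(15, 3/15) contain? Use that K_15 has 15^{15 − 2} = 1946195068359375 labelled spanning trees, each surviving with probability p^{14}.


K_15 has 15^{15 − 2} = 1946195068359375 labelled spanning trees.
For each such spanning tree H, let X_H = 1 if all 14 edges of H are present in G. Then P[X_H = 1] = p^{14} = (1/5)^{14} = 1/6103515625.
By linearity: E[X] = Σ_H E[X_H] = 1946195068359375 · p^{14} = 1946195068359375 · 1/6103515625 = 1594323/5.
Numerically: E[X] ≈ 3.19e+05.

E[X] = 1946195068359375 · (1/5)^{14} = 1594323/5 ≈ 3.19e+05.


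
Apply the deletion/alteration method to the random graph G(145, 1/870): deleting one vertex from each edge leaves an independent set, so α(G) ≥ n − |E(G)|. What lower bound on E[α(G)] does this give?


E[|E(G)|] = C(145, 2)·p = 10440 · (1/870) = 12.
E[α(G)] ≥ n − E[|E(G)|] = 145 − 12 = 133.
Numerically: ≈ 133.000.
(This is only a lower bound; the true E[α(G)] may be larger.)

E[α(G)] ≥ 133 ≈ 133.000.


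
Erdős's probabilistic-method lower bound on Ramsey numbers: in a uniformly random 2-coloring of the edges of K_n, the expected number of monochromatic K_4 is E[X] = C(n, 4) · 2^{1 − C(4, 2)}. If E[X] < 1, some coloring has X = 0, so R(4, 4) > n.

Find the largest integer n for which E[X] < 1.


We need C(n, 4) · 2^{1 − 6} < 1, i.e. C(n, 4) < 2^{6 − 1} = 32.
Check values of n near the boundary:
  n = 4: C(4, 4) = 1; 1 < 32? YES
  n = 5: C(5, 4) = 5; 5 < 32? YES
  n = 6: C(6, 4) = 15; 15 < 32? YES
  n = 7: C(7, 4) = 35; 35 < 32? NO
The largest n with C(n, 4) < 32 is n = 6 (where E[X] = 15/32 ≈ 0.46875). Hence R(4, 4) > 6, i.e. R(4, 4) ≥ 7.

Largest n = 6; hence R(4, 4) > 6.


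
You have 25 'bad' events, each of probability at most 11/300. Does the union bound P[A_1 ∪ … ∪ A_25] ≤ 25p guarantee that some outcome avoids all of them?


Union bound: P[∪_{i=1}^{25} A_i] ≤ Σ_i P[A_i] ≤ 25·p = 25·(11/300) = 11/12.
Numerically: 11/12 ≈ 0.91667.
Is 11/12 < 1? YES.
Since P[∪ A_i] ≤ 11/12 < 1, the complement has P[∩ A_i^c] ≥ 1 − 11/12 = 1/12 > 0, so some outcome avoids every A_i.

25·p = 11/12 ≈ 0.91667; existence CERTIFIED by the union bound.


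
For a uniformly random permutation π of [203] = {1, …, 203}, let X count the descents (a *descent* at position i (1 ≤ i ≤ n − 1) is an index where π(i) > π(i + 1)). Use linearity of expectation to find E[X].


Write X = Σ X_I over i = 1, …, 202, with X_I the indicator of one descent.
There are 202 indicators.
For each fixed i, the pair (π(i), π(i+1)) is a uniformly random ordered pair of distinct values from {1, …, 203}; by symmetry P[π(i) > π(i+1)] = 1/2.
By linearity: E[X] = 202 · (1/2) = (203 − 1) · (1/2) = 101 ≈ 101.00000.

E[X] = 101 = 101.00000.


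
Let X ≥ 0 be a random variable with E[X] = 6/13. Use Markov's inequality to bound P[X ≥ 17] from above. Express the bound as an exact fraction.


μ = E[X] = 6/13, a = 17.
Markov: P[X ≥ 17] ≤ μ/a = (6/13)/17 = 6/221.
Numerically: ≈ 0.02715.
(Since a = 17 > μ = 0.46154, the bound 6/221 is < 1 and informative.)

P[X ≥ 17] ≤ 6/221 ≈ 0.02715.


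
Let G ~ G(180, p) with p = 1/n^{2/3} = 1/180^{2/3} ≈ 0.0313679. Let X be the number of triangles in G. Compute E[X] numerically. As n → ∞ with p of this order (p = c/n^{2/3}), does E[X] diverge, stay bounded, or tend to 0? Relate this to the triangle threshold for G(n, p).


Number of potential triangles: C(180, 3) = 955860.
Each occurs with probability p³ ≈ (0.0313679)³ ≈ 3.08641975e-05.
By linearity: E[X] = C(180, 3)·p³ ≈ 955860 · 3.08641975e-05 ≈ 29.501852.
Since α = 2/3 < 1, p = c/n^{2/3} ≫ 1/n is above the triangle threshold p ~ 1/n. Asymptotically E[X] ~ (c³/6)·n^{3(1−α)} = (1³/6)·n^{1} → ∞; triangles are abundant w.h.p.

E[X] ≈ 29.501852; in regime p = Θ(1/n^{2/3}) E[X] diverges (above the triangle threshold p ~ 1/n).


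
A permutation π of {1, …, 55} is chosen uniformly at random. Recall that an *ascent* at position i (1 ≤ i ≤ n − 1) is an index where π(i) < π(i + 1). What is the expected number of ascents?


Write X = Σ X_I over i = 1, …, 54, with X_I the indicator of one ascent.
There are 54 indicators.
For each fixed i, the pair (π(i), π(i+1)) is a uniformly random ordered pair of distinct values from {1, …, 55}; by symmetry P[π(i) < π(i+1)] = 1/2.
By linearity: E[X] = 54 · (1/2) = (55 − 1) · (1/2) = 27 ≈ 27.000000.

E[X] = 27 = 27.000000.


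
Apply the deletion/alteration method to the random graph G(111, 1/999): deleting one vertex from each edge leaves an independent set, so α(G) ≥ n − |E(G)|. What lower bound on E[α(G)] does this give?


E[|E(G)|] = C(111, 2)·p = 6105 · (1/999) = 55/9.
E[α(G)] ≥ n − E[|E(G)|] = 111 − 55/9 = 944/9.
Numerically: ≈ 104.8889.
(This is only a lower bound; the true E[α(G)] may be larger.)

E[α(G)] ≥ 944/9 ≈ 104.8889.


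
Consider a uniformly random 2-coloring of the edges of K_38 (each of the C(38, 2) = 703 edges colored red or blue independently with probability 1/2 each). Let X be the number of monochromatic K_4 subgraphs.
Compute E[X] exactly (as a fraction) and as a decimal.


Let X = Σ_S X_S over the C(38, 4) = 73815 subsets S of size 4, where X_S = 1 if the K_4 on S is monochromatic.
For a fixed S, the K_4 on S has C(4, 2) = 6 edges. P[all 6 edges red] = (1/2)^6, and likewise for blue, so P[monochromatic] = 2·(1/2)^6 = 2^{1 − 6} = 1/32.
Summing: E[X] = C(38, 4) · 2^{1 − 6} = 73815 · 1/32 = 73815/32.
Numerically: E[X] ≈ 2306.719.

E[X] = C(38,4)·2^(1−C(4,2)) = 73815/32 ≈ 2306.719.
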